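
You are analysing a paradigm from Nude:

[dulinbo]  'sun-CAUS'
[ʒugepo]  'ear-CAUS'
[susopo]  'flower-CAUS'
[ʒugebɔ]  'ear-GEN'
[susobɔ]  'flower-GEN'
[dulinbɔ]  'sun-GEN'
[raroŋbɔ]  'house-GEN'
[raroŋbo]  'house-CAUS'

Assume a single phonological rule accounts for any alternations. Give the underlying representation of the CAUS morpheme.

/-po/

The CAUS suffix surfaces as [-bo] and [-po], depending on the final segment of the stem.
By contrast the GEN suffix keeps its initial [b] throughout — that segment must be underlying.
The CAUS suffix is therefore /-po/ underlyingly, with post-nasal voicing: voiceless stops become voiced after a nasal.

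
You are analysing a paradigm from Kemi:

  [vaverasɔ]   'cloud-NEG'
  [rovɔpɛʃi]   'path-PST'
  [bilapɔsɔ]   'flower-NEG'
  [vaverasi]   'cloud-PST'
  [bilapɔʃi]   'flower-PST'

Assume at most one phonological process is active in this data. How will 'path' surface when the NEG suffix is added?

[rovɔpɛsɔ]

In [bilapɔsɔ] and [bilapɔʃi] the final segment of 'flower' alternates: [s] ~ [ʃ].
But 'cloud' keeps [s] in both environments ([vaverasɔ], [vaverasi]), so there is no rule changing /s/ to [ʃ] before the PST suffix.
Therefore /ʃ/ is basic and [s] is derived by depalatalization (palato-alveolar /ʃ/ becomes [s] when no front vowel follows).
The one attested form of 'path', [rovɔpɛʃi], shows underlying /rovɔpɛʃ/. Applying the same rule when no front vowel follows gives [rovɔpɛsɔ].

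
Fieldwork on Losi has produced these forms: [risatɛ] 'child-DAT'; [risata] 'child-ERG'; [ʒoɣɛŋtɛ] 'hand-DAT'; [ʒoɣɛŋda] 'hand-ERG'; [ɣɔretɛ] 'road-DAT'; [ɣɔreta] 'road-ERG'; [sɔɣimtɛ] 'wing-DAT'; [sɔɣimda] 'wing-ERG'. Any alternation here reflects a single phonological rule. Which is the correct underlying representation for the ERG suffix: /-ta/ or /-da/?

/-da/

The ERG morpheme has two allomorphs, [-da] and [-ta].
By contrast the DAT suffix keeps its initial [t] throughout — that segment must be underlying.
The ERG suffix is therefore /-da/ underlyingly, with post-vocalic devoicing: voiced stops become voiceless after a vowel.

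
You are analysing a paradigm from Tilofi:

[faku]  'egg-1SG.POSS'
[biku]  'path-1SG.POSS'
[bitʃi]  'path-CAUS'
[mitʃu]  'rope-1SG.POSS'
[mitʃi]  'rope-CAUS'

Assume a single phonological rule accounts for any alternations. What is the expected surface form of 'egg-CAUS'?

[fatʃi]

The root 'path' surfaces as [biku] and [bitʃi], with a stem-final [k] ~ [tʃ] alternation.
Compare 'rope', with invariant [tʃ] in [mitʃu] and [mitʃi]: an analysis with underlying /tʃ/ and a rule producing [k] before the 1SG.POSS suffix would wrongly predict alternation here too.
The alternation reflects palatalization before a front vowel: /k/ becomes palato-alveolar [tʃ] before a front vowel. /k/ is underlying.
The one attested form of 'egg', [faku], shows underlying /fak/. Applying the same rule before a front vowel gives [fatʃi].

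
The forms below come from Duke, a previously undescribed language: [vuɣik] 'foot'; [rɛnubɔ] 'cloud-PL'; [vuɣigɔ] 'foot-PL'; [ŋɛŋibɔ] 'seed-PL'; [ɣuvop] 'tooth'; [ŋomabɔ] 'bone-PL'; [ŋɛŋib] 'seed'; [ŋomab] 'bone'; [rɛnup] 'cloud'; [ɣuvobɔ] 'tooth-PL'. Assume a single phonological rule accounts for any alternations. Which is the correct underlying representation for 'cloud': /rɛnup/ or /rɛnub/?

The root 'cloud' surfaces as [rɛnubɔ] and [rɛnup], with a stem-final [b] ~ [p] alternation.
But 'seed' keeps [b] in both environments ([ŋɛŋibɔ], [ŋɛŋib]), so there is no rule changing /b/ to [p] in isolation.
Therefore /p/ is basic and [b] is derived by intervocalic voicing (voiceless stops become voiced between vowels).

/rɛnup/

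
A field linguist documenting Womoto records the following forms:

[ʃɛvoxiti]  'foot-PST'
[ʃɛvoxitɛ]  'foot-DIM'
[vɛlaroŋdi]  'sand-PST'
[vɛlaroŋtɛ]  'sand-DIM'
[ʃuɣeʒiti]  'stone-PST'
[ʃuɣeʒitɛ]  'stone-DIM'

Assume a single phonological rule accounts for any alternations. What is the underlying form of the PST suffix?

/-di/

The PST morpheme has two allomorphs, [-di] and [-ti].
The DIM suffix, which begins with [t], is invariant after every stem; so [t] is not altered by any rule here.
So the underlying form is /-di/, and voiced stops become voiceless after a vowel.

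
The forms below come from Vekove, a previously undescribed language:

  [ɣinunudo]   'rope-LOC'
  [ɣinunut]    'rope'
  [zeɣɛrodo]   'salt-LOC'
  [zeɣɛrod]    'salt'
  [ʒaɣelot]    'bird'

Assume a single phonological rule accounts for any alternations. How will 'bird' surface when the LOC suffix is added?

The stem for 'rope' ends in [d] in [ɣinunudo] but [t] in [ɣinunut].
Compare 'salt', with invariant [d] in [zeɣɛrodo] and [zeɣɛrod]: an analysis with underlying /d/ and a rule producing [t] in isolation would wrongly predict alternation here too.
The underlying segment must be /t/; voiceless stops become voiced between vowels, yielding [d] there.
From [ʒaɣelot] the stem 'bird' is /ʒaɣelot/; between vowels this yields [ʒaɣelodo].

[ʒaɣelodo]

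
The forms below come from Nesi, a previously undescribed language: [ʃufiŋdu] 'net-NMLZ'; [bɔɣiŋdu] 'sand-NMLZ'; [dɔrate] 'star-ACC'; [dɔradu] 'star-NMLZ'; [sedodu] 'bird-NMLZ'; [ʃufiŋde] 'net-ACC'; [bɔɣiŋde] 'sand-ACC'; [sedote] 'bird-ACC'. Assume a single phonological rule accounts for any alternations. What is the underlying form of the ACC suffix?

The ACC suffix surfaces as [-de] and [-te], depending on the final segment of the stem.
The NMLZ suffix, which begins with [d], is invariant after every stem; so [d] is not altered by any rule here.
So the underlying form is /-te/, and voiceless stops become voiced after a nasal.

/-te/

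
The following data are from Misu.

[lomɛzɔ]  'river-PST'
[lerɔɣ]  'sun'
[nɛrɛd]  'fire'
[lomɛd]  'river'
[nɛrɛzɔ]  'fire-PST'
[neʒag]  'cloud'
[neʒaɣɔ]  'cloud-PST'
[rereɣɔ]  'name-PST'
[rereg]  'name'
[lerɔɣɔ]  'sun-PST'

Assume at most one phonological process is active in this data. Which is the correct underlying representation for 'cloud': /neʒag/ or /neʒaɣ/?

/neʒag/

In [neʒaɣɔ] and [neʒag] the final segment of 'cloud' alternates: [ɣ] ~ [g].
Compare 'sun', with invariant [ɣ] in [lerɔɣɔ] and [lerɔɣ]: an analysis with underlying /ɣ/ and a rule producing [g] in isolation would wrongly predict alternation here too.
Therefore /g/ is basic and [ɣ] is derived by intervocalic spirantization (voiced stops become fricatives between vowels).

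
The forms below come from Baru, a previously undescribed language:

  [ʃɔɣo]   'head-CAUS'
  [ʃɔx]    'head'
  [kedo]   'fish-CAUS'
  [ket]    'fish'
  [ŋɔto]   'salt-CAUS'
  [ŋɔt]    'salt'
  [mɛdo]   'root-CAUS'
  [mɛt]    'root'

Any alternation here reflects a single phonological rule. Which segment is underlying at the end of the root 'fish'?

The root 'fish' surfaces as [kedo] and [ket], with a stem-final [d] ~ [t] alternation.
Compare 'salt', with invariant [t] in [ŋɔto] and [ŋɔt]: an analysis with underlying /t/ and a rule producing [d] before the CAUS suffix would wrongly predict alternation here too.
The underlying segment must be /d/; voiced obstruents become voiceless word-finally, yielding [t] there.

/d/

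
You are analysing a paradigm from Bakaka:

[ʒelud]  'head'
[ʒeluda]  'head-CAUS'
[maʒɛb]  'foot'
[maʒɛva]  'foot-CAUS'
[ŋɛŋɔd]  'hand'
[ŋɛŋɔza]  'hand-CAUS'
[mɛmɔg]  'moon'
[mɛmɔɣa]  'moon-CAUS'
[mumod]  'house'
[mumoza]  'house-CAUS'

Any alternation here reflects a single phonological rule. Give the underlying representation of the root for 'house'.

/mumoz/

The root 'house' surfaces as [mumod] and [mumoza], with a stem-final [d] ~ [z] alternation.
The stem 'head' ([ʒelud], [ʒeluda]) shows [d] unchanged in both environments, so [d] cannot be basic with [z] derived before the CAUS suffix.
The underlying segment must be /z/; voiced fricatives become stops word-finally, yielding [d] there.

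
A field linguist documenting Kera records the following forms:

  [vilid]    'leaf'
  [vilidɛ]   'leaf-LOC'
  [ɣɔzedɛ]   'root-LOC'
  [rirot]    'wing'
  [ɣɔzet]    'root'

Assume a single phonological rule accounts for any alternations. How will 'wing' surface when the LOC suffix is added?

[rirodɛ]

The root 'root' surfaces as [ɣɔzet] and [ɣɔzedɛ], with a stem-final [t] ~ [d] alternation.
The stem 'leaf' ([vilid], [vilidɛ]) shows [d] unchanged in both environments, so [d] cannot be basic with [t] derived in isolation.
The alternation reflects intervocalic voicing: voiceless stops become voiced between vowels. /t/ is underlying.
From [rirot] the stem 'wing' is /rirot/; between vowels this yields [rirodɛ].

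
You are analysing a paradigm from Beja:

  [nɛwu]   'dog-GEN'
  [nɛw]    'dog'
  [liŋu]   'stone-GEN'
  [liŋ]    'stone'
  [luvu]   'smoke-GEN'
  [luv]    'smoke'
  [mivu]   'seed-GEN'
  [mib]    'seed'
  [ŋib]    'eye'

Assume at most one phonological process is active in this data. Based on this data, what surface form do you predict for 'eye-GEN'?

[ŋivu]

The stem for 'seed' ends in [v] in [mivu] but [b] in [mib].
Compare 'smoke', with invariant [v] in [luvu] and [luv]: an analysis with underlying /v/ and a rule producing [b] in isolation would wrongly predict alternation here too.
The underlying segment must be /b/; voiced stops become fricatives between vowels, yielding [v] there.
From [ŋib] the stem 'eye' is /ŋib/; between vowels this yields [ŋivu].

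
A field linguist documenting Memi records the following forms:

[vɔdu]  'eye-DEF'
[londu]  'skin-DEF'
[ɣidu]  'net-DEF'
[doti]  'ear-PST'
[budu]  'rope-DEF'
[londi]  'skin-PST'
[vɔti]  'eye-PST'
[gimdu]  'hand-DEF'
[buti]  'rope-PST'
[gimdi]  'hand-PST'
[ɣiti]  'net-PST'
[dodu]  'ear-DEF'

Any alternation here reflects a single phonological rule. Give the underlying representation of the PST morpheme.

/-ti/

The PST morpheme has two allomorphs, [-di] and [-ti].
The DEF suffix, which begins with [d], is invariant after every stem; so [d] is not altered by any rule here.
So the underlying form is /-ti/, and voiceless stops become voiced after a nasal.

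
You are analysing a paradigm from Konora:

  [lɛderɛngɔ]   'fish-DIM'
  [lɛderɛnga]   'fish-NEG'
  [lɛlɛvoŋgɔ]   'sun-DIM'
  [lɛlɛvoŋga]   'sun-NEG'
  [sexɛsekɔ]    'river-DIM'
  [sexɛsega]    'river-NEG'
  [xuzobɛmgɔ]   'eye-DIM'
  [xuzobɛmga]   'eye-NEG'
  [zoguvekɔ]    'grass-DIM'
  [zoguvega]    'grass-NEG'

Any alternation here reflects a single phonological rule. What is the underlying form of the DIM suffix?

/-kɔ/

The DIM suffix surfaces as [-gɔ] and [-kɔ], depending on the final segment of the stem.
By contrast the NEG suffix keeps its initial [g] throughout — that segment must be underlying.
The DIM suffix is therefore /-kɔ/ underlyingly, with post-nasal voicing: voiceless stops become voiced after a nasal.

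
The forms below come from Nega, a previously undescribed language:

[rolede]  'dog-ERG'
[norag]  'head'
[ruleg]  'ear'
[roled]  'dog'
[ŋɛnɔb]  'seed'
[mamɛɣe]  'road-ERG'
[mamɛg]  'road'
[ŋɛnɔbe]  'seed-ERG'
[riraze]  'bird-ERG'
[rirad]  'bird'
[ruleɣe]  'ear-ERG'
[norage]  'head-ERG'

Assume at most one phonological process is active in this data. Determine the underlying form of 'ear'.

In [ruleg] and [ruleɣe] the final segment of 'ear' alternates: [g] ~ [ɣ].
The stem 'head' ([norag], [norage]) shows [g] unchanged in both environments, so [g] cannot be basic with [ɣ] derived before the ERG suffix.
The underlying segment must be /ɣ/; voiced fricatives become stops word-finally, yielding [g] there.
Hence 'ear' is /ruleɣ/ underlyingly.

/ruleɣ/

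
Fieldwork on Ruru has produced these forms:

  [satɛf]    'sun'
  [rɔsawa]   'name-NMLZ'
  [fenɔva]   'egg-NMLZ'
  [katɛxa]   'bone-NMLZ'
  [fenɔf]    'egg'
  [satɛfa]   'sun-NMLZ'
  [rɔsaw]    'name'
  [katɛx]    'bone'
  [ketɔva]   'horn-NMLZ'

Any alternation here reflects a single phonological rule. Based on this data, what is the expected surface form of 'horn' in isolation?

The stem for 'egg' ends in [v] in [fenɔva] but [f] in [fenɔf].
If /f/ were underlying and a rule turned it into [v] before the NMLZ suffix, 'sun' would also alternate; but it has [f] in both [satɛfa] and [satɛf].
The underlying segment must be /v/; voiced obstruents become voiceless word-finally, yielding [f] there.
From [ketɔva] the stem 'horn' is /ketɔv/; word-finally this yields [ketɔf].

[ketɔf]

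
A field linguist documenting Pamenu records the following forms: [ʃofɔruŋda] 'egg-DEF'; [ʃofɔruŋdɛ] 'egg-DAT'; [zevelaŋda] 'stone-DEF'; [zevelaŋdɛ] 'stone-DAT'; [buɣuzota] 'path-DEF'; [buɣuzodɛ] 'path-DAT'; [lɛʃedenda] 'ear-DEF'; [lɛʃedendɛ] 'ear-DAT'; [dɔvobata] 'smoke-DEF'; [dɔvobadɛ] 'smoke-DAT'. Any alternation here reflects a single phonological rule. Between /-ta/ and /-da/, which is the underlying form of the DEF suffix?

The DEF suffix surfaces as [-da] and [-ta], depending on the final segment of the stem.
The DAT suffix, which begins with [d], is invariant after every stem; so [d] is not altered by any rule here.
The DEF suffix is therefore /-ta/ underlyingly, with post-nasal voicing: voiceless stops become voiced after a nasal.

/-ta/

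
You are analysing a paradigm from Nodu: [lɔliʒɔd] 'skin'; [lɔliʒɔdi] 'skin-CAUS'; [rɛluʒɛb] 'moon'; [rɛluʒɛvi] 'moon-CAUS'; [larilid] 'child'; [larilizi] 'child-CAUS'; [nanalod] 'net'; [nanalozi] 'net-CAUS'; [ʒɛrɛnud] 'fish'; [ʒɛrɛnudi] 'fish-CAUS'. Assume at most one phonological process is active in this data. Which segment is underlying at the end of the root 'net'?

/z/

The stem for 'net' ends in [d] in [nanalod] but [z] in [nanalozi].
The stem 'skin' ([lɔliʒɔd], [lɔliʒɔdi]) shows [d] unchanged in both environments, so [d] cannot be basic with [z] derived before the CAUS suffix.
The alternation reflects word-final hardening: voiced fricatives become stops word-finally. /z/ is underlying.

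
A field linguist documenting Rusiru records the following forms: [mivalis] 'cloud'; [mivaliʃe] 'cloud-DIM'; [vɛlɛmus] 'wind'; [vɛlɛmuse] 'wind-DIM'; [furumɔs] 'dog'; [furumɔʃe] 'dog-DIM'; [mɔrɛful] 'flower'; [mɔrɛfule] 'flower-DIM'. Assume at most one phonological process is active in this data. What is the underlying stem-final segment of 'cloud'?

The stem for 'cloud' ends in [s] in [mivalis] but [ʃ] in [mivaliʃe].
If /s/ were underlying and a rule turned it into [ʃ] before the DIM suffix, 'wind' would also alternate; but it has [s] in both [vɛlɛmus] and [vɛlɛmuse].
Therefore /ʃ/ is basic and [s] is derived by depalatalization (palato-alveolar /ʃ/ becomes [s] when no front vowel follows).

/ʃ/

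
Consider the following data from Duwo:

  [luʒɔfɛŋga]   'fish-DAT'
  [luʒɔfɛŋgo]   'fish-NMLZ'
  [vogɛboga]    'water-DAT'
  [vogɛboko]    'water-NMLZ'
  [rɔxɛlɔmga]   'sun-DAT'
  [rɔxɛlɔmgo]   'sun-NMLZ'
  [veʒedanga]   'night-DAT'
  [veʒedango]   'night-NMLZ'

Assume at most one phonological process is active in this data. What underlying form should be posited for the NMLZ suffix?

/-ko/

The NMLZ morpheme has two allomorphs, [-go] and [-ko].
By contrast the DAT suffix keeps its initial [g] throughout — that segment must be underlying.
The NMLZ suffix is therefore /-ko/ underlyingly, with post-nasal voicing: voiceless stops become voiced after a nasal.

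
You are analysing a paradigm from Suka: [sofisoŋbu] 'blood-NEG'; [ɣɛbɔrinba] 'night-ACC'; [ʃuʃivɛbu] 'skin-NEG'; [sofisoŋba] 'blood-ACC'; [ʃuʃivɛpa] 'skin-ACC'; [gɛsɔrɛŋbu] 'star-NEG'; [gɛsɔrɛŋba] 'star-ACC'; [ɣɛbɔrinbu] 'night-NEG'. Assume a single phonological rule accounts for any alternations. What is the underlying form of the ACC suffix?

/-pa/

The ACC suffix surfaces as [-ba] and [-pa], depending on the final segment of the stem.
The NEG suffix, which begins with [b], is invariant after every stem; so [b] is not altered by any rule here.
The ACC suffix is therefore /-pa/ underlyingly, with post-nasal voicing: voiceless stops become voiced after a nasal.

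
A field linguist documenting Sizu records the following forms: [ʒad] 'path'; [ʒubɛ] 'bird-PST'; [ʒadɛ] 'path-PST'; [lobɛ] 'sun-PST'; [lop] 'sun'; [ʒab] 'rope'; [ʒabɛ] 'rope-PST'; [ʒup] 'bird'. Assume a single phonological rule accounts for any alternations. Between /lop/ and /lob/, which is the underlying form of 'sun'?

/lop/

The stem for 'sun' ends in [p] in [lop] but [b] in [lobɛ].
The stem 'rope' ([ʒab], [ʒabɛ]) shows [b] unchanged in both environments, so [b] cannot be basic with [p] derived in isolation.
The underlying segment must be /p/; voiceless stops become voiced between vowels, yielding [b] there.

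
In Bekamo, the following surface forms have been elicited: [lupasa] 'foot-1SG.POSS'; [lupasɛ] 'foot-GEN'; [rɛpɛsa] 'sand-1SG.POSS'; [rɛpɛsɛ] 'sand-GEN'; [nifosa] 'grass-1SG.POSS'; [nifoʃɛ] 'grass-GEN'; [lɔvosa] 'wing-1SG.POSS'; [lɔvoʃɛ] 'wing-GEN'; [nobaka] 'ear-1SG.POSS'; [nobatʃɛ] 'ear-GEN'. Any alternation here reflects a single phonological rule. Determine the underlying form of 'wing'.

/lɔvoʃ/

The root 'wing' surfaces as [lɔvosa] and [lɔvoʃɛ], with a stem-final [s] ~ [ʃ] alternation.
But 'sand' keeps [s] in both environments ([rɛpɛsa], [rɛpɛsɛ]), so there is no rule changing /s/ to [ʃ] before the GEN suffix.
The alternation reflects depalatalization: palato-alveolar /tʃ/ and /ʃ/ become [k] and [s] when no front vowel follows. /ʃ/ is underlying.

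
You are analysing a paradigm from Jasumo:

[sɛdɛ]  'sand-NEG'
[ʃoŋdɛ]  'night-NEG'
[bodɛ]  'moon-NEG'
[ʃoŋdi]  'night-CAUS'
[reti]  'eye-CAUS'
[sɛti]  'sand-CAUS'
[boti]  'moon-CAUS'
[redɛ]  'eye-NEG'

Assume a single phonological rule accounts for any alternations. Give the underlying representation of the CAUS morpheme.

The CAUS morpheme has two allomorphs, [-di] and [-ti].
By contrast the NEG suffix keeps its initial [d] throughout — that segment must be underlying.
So the underlying form is /-ti/, and voiceless stops become voiced after a nasal.

/-ti/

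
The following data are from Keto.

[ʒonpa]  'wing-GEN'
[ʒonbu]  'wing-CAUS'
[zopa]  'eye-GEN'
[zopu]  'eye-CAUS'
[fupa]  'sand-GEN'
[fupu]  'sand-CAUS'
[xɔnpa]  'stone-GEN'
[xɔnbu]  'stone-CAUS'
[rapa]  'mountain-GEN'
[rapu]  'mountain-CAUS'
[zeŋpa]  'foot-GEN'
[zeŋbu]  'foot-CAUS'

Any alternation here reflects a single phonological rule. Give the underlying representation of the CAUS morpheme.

The CAUS morpheme has two allomorphs, [-bu] and [-pu].
By contrast the GEN suffix keeps its initial [p] throughout — that segment must be underlying.
The CAUS suffix is therefore /-bu/ underlyingly, with post-vocalic devoicing: voiced stops become voiceless after a vowel.

/-bu/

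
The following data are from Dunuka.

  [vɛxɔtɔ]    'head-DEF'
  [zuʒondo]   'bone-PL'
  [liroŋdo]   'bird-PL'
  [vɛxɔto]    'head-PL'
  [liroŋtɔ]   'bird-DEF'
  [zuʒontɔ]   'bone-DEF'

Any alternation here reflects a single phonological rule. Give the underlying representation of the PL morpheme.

The PL morpheme has two allomorphs, [-do] and [-to].
By contrast the DEF suffix keeps its initial [t] throughout — that segment must be underlying.
So the underlying form is /-do/, and voiced stops become voiceless after a vowel.

/-do/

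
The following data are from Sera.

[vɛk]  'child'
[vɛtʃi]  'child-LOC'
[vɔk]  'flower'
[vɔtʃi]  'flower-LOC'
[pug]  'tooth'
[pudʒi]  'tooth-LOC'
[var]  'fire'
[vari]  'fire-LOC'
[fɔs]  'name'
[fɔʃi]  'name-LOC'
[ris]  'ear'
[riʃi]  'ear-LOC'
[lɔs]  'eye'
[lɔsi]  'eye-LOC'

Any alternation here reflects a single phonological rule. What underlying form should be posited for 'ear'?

/riʃ/

'ear' shows [s] ~ [ʃ] at the end of the stem ([ris] vs [riʃi]).
But 'eye' keeps [s] in both environments ([lɔs], [lɔsi]), so there is no rule changing /s/ to [ʃ] before the LOC suffix.
The underlying segment must be /ʃ/; palato-alveolar /tʃ/, /dʒ/ and /ʃ/ become [k], [g] and [s] when no front vowel follows, yielding [s] there.
So 'ear' = /riʃ/.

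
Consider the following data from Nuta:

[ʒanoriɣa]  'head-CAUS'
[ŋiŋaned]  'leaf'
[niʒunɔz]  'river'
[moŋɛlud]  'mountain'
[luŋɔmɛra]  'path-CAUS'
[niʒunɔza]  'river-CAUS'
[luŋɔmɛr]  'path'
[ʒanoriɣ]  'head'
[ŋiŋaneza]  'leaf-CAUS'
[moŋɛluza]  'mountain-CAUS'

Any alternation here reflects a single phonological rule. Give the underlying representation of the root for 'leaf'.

The root 'leaf' surfaces as [ŋiŋaned] and [ŋiŋaneza], with a stem-final [d] ~ [z] alternation.
The stem 'river' ([niʒunɔz], [niʒunɔza]) shows [z] unchanged in both environments, so [z] cannot be basic with [d] derived in isolation.
Therefore /d/ is basic and [z] is derived by intervocalic spirantization (voiced stops become fricatives between vowels).
So 'leaf' = /ŋiŋaned/.

/ŋiŋaned/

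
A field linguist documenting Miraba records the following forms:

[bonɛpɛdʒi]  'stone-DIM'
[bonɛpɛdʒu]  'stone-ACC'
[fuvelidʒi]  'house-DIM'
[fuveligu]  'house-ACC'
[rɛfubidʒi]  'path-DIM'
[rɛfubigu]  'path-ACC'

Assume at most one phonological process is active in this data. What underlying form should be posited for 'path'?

/rɛfubig/

The stem for 'path' ends in [dʒ] in [rɛfubidʒi] but [g] in [rɛfubigu].
The stem 'stone' ([bonɛpɛdʒi], [bonɛpɛdʒu]) shows [dʒ] unchanged in both environments, so [dʒ] cannot be basic with [g] derived before the ACC suffix.
The alternation reflects palatalization before a front vowel: /g/ becomes palato-alveolar [dʒ] before a front vowel. /g/ is underlying.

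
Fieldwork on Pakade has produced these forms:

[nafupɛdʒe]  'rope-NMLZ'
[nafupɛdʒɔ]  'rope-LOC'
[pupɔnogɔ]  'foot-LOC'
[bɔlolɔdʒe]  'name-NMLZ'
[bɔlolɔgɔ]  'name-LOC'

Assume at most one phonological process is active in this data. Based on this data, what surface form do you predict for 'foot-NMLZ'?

[pupɔnodʒe]

In [bɔlolɔdʒe] and [bɔlolɔgɔ] the final segment of 'name' alternates: [dʒ] ~ [g].
If /dʒ/ were underlying and a rule turned it into [g] before the LOC suffix, 'rope' would also alternate; but it has [dʒ] in both [nafupɛdʒe] and [nafupɛdʒɔ].
Therefore /g/ is basic and [dʒ] is derived by palatalization before a front vowel (/g/ becomes palato-alveolar [dʒ] before a front vowel).
From [pupɔnogɔ] the stem 'foot' is /pupɔnog/; before a front vowel this yields [pupɔnodʒe].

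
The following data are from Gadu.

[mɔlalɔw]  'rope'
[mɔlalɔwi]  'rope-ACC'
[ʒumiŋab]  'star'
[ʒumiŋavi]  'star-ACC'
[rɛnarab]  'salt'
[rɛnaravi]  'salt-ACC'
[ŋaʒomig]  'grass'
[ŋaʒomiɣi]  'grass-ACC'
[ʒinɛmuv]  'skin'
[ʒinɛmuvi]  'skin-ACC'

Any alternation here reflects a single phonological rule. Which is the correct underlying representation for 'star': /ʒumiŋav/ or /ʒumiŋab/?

The root 'star' surfaces as [ʒumiŋab] and [ʒumiŋavi], with a stem-final [b] ~ [v] alternation.
Compare 'skin', with invariant [v] in [ʒinɛmuv] and [ʒinɛmuvi]: an analysis with underlying /v/ and a rule producing [b] in isolation would wrongly predict alternation here too.
Therefore /b/ is basic and [v] is derived by intervocalic spirantization (voiced stops become fricatives between vowels).

/ʒumiŋab/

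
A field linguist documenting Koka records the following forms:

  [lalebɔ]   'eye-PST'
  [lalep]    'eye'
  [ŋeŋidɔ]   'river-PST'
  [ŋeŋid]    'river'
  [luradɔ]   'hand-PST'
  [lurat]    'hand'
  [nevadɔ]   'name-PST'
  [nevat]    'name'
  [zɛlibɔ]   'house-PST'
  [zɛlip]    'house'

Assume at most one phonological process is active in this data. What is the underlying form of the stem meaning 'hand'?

'hand' shows [d] ~ [t] at the end of the stem ([luradɔ] vs [lurat]).
Compare 'river', with invariant [d] in [ŋeŋidɔ] and [ŋeŋid]: an analysis with underlying /d/ and a rule producing [t] in isolation would wrongly predict alternation here too.
The alternation reflects intervocalic voicing: voiceless stops become voiced between vowels. /t/ is underlying.

/lurat/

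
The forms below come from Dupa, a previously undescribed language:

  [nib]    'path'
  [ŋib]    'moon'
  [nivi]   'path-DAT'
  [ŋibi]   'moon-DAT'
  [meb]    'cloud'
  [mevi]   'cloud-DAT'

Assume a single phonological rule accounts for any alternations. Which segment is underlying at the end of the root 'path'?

/v/

The stem for 'path' ends in [b] in [nib] but [v] in [nivi].
Compare 'moon', with invariant [b] in [ŋib] and [ŋibi]: an analysis with underlying /b/ and a rule producing [v] before the DAT suffix would wrongly predict alternation here too.
So /v/ is underlying, and a rule of word-final hardening — voiced fricatives become stops word-finally — gives [b].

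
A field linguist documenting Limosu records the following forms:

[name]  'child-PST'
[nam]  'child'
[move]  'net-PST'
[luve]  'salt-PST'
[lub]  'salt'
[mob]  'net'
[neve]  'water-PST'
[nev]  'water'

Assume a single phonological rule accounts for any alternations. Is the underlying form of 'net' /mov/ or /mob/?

/mob/

'net' shows [b] ~ [v] at the end of the stem ([mob] vs [move]).
If /v/ were underlying and a rule turned it into [b] in isolation, 'water' would also alternate; but it has [v] in both [nev] and [neve].
So /b/ is underlying, and a rule of intervocalic spirantization — voiced stops become fricatives between vowels — gives [v].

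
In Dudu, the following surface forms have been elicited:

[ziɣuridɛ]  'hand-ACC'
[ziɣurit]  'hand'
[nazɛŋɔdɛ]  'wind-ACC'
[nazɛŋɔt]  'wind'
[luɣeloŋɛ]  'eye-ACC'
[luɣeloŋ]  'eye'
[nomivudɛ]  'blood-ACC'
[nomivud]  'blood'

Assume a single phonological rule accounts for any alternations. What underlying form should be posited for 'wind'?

/nazɛŋɔt/

'wind' shows [d] ~ [t] at the end of the stem ([nazɛŋɔdɛ] vs [nazɛŋɔt]).
But 'blood' keeps [d] in both environments ([nomivudɛ], [nomivud]), so there is no rule changing /d/ to [t] in isolation.
The alternation reflects intervocalic voicing: voiceless stops become voiced between vowels. /t/ is underlying.
The underlying form of 'wind' is therefore /nazɛŋɔt/.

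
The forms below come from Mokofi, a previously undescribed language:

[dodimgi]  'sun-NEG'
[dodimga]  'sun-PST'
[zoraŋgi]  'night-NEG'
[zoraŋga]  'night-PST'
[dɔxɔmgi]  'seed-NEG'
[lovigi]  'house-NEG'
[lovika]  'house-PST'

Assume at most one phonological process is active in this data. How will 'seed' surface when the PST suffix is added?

The PST morpheme has two allomorphs, [-ga] and [-ka].
The NEG suffix, which begins with [g], is invariant after every stem; so [g] is not altered by any rule here.
The PST suffix is therefore /-ka/ underlyingly, with post-nasal voicing: voiceless stops become voiced after a nasal.
After 'seed', which ends in a nasal, the suffix surfaces as [-ga], giving [dɔxɔmga].

[dɔxɔmga]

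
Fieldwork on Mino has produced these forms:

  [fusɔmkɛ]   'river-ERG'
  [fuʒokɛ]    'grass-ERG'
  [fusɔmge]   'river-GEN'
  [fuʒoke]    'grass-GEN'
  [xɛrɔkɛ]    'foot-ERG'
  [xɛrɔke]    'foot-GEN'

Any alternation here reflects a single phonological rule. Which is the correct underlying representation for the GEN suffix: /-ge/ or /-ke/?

The GEN morpheme has two allomorphs, [-ge] and [-ke].
By contrast the ERG suffix keeps its initial [k] throughout — that segment must be underlying.
The GEN suffix is therefore /-ge/ underlyingly, with post-vocalic devoicing: voiced stops become voiceless after a vowel.

/-ge/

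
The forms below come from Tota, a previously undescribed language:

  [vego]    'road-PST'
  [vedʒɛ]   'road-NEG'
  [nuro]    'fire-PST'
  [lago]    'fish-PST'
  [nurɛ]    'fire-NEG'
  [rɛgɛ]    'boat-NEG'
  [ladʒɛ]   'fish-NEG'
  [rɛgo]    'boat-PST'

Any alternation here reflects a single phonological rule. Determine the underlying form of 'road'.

'road' shows [g] ~ [dʒ] at the end of the stem ([vego] vs [vedʒɛ]).
Compare 'boat', with invariant [g] in [rɛgo] and [rɛgɛ]: an analysis with underlying /g/ and a rule producing [dʒ] before the NEG suffix would wrongly predict alternation here too.
The alternation reflects depalatalization: palato-alveolar /dʒ/ becomes [g] when no front vowel follows. /dʒ/ is underlying.

/vedʒ/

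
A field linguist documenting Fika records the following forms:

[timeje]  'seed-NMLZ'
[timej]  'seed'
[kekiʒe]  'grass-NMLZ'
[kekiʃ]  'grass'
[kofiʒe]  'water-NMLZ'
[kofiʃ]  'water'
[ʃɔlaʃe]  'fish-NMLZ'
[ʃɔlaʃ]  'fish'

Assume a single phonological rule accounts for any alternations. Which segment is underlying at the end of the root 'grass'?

/ʒ/

In [kekiʒe] and [kekiʃ] the final segment of 'grass' alternates: [ʒ] ~ [ʃ].
If /ʃ/ were underlying and a rule turned it into [ʒ] before the NMLZ suffix, 'fish' would also alternate; but it has [ʃ] in both [ʃɔlaʃe] and [ʃɔlaʃ].
Therefore /ʒ/ is basic and [ʃ] is derived by word-final obstruent devoicing (voiced obstruents become voiceless word-finally).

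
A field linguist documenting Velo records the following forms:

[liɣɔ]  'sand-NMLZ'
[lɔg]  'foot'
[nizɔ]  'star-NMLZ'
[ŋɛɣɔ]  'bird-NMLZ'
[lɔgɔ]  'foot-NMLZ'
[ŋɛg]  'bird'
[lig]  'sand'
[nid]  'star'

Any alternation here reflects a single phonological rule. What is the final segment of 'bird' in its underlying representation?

/ɣ/

In [ŋɛg] and [ŋɛɣɔ] the final segment of 'bird' alternates: [g] ~ [ɣ].
The stem 'foot' ([lɔg], [lɔgɔ]) shows [g] unchanged in both environments, so [g] cannot be basic with [ɣ] derived before the NMLZ suffix.
Therefore /ɣ/ is basic and [g] is derived by word-final hardening (voiced fricatives become stops word-finally).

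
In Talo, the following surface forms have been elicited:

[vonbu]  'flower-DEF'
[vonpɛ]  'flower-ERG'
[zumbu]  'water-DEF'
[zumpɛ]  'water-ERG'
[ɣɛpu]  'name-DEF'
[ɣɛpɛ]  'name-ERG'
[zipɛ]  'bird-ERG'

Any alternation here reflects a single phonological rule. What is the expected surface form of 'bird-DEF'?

The DEF morpheme has two allomorphs, [-bu] and [-pu].
The ERG suffix, which begins with [p], is invariant after every stem; so [p] is not altered by any rule here.
So the underlying form is /-bu/, and voiced stops become voiceless after a vowel.
After 'bird', which ends in a vowel, the suffix surfaces as [-pu], giving [zipu].

[zipu]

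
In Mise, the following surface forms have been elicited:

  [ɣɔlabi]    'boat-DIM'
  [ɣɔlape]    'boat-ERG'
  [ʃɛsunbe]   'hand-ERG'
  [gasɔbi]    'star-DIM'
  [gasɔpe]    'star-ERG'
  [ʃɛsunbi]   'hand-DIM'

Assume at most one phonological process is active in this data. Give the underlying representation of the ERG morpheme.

/-pe/

The ERG suffix surfaces as [-be] and [-pe], depending on the final segment of the stem.
The DIM suffix, which begins with [b], is invariant after every stem; so [b] is not altered by any rule here.
The ERG suffix is therefore /-pe/ underlyingly, with post-nasal voicing: voiceless stops become voiced after a nasal.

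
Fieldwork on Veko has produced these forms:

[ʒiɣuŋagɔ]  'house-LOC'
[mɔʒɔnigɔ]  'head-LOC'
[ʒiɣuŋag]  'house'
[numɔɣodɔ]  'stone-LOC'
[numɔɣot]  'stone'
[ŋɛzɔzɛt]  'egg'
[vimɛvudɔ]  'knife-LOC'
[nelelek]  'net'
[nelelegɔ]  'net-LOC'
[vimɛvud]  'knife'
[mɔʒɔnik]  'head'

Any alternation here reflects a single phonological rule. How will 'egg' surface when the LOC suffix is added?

[ŋɛzɔzɛdɔ]

In [numɔɣot] and [numɔɣodɔ] the final segment of 'stone' alternates: [t] ~ [d].
If /d/ were underlying and a rule turned it into [t] in isolation, 'knife' would also alternate; but it has [d] in both [vimɛvud] and [vimɛvudɔ].
Therefore /t/ is basic and [d] is derived by intervocalic voicing (voiceless stops become voiced between vowels).
From [ŋɛzɔzɛt] the stem 'egg' is /ŋɛzɔzɛt/; between vowels this yields [ŋɛzɔzɛdɔ].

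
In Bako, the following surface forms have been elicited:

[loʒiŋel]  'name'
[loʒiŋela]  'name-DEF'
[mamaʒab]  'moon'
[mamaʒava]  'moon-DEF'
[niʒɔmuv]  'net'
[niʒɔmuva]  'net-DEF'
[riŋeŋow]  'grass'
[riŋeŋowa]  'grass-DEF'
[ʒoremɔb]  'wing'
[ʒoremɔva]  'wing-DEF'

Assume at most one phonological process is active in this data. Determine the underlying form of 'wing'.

/ʒoremɔb/

The root 'wing' surfaces as [ʒoremɔb] and [ʒoremɔva], with a stem-final [b] ~ [v] alternation.
The stem 'net' ([niʒɔmuv], [niʒɔmuva]) shows [v] unchanged in both environments, so [v] cannot be basic with [b] derived in isolation.
The underlying segment must be /b/; voiced stops become fricatives between vowels, yielding [v] there.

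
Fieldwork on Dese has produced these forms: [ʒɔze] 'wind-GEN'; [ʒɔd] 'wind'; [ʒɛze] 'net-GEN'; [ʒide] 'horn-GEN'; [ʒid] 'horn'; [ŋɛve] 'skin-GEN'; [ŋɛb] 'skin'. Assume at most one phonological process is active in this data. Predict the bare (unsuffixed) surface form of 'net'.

The stem for 'wind' ends in [z] in [ʒɔze] but [d] in [ʒɔd].
If /d/ were underlying and a rule turned it into [z] before the GEN suffix, 'horn' would also alternate; but it has [d] in both [ʒide] and [ʒid].
So /z/ is underlying, and a rule of word-final hardening — voiced fricatives become stops word-finally — gives [d].
From [ʒɛze] the stem 'net' is /ʒɛz/; word-finally this yields [ʒɛd].

[ʒɛd]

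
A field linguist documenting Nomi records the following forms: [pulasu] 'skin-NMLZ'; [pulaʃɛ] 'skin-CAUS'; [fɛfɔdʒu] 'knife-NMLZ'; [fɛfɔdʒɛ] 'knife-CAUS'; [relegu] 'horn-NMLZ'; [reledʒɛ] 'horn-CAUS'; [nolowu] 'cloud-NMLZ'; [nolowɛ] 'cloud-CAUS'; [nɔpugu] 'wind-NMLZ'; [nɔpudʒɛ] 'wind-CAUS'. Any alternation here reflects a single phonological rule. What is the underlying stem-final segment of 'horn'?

'horn' shows [g] ~ [dʒ] at the end of the stem ([relegu] vs [reledʒɛ]).
Compare 'knife', with invariant [dʒ] in [fɛfɔdʒu] and [fɛfɔdʒɛ]: an analysis with underlying /dʒ/ and a rule producing [g] before the NMLZ suffix would wrongly predict alternation here too.
The alternation reflects palatalization before a front vowel: /g/ and /s/ become palato-alveolar [dʒ] and [ʃ] before a front vowel. /g/ is underlying.

/g/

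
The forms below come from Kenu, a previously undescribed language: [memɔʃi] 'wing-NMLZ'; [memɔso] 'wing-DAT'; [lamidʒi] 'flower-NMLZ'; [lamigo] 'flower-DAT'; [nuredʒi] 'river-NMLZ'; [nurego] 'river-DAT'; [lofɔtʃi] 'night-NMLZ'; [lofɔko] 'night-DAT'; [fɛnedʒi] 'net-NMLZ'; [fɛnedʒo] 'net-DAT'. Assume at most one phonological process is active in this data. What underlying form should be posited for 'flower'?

'flower' shows [dʒ] ~ [g] at the end of the stem ([lamidʒi] vs [lamigo]).
Compare 'net', with invariant [dʒ] in [fɛnedʒi] and [fɛnedʒo]: an analysis with underlying /dʒ/ and a rule producing [g] before the DAT suffix would wrongly predict alternation here too.
So /g/ is underlying, and a rule of palatalization before a front vowel — /k/, /g/ and /s/ become palato-alveolar [tʃ], [dʒ] and [ʃ] before a front vowel — gives [dʒ].
The underlying form of 'flower' is therefore /lamig/.

/lamig/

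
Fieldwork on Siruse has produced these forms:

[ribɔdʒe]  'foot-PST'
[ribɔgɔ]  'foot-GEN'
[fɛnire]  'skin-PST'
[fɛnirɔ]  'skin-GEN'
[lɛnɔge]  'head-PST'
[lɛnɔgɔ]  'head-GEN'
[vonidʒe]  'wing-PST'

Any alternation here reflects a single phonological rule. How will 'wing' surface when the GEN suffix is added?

The root 'foot' surfaces as [ribɔdʒe] and [ribɔgɔ], with a stem-final [dʒ] ~ [g] alternation.
Compare 'head', with invariant [g] in [lɛnɔge] and [lɛnɔgɔ]: an analysis with underlying /g/ and a rule producing [dʒ] before the PST suffix would wrongly predict alternation here too.
Therefore /dʒ/ is basic and [g] is derived by depalatalization (palato-alveolar /dʒ/ becomes [g] when no front vowel follows).
From [vonidʒe] the stem 'wing' is /vonidʒ/; when no front vowel follows this yields [vonigɔ].

[vonigɔ]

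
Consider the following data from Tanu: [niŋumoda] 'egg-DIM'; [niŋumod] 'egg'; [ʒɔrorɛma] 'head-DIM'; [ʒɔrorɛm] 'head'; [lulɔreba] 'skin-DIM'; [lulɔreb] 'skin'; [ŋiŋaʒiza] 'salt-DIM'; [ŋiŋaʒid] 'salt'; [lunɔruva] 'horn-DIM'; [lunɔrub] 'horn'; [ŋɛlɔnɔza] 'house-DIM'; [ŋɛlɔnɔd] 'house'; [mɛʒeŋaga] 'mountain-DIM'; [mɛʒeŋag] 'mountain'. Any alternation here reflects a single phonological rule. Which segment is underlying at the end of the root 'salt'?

/z/

In [ŋiŋaʒiza] and [ŋiŋaʒid] the final segment of 'salt' alternates: [z] ~ [d].
But 'egg' keeps [d] in both environments ([niŋumoda], [niŋumod]), so there is no rule changing /d/ to [z] before the DIM suffix.
So /z/ is underlying, and a rule of word-final hardening — voiced fricatives become stops word-finally — gives [d].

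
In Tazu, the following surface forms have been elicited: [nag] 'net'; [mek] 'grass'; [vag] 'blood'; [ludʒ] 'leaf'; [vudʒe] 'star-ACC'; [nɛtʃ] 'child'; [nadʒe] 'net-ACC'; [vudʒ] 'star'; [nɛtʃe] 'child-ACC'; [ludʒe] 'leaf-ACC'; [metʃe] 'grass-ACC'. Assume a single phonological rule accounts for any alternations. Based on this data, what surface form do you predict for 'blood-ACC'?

'net' shows [dʒ] ~ [g] at the end of the stem ([nadʒe] vs [nag]).
If /dʒ/ were underlying and a rule turned it into [g] in isolation, 'leaf' would also alternate; but it has [dʒ] in both [ludʒe] and [ludʒ].
Therefore /g/ is basic and [dʒ] is derived by palatalization before a front vowel (/k/ and /g/ become palato-alveolar [tʃ] and [dʒ] before a front vowel).
From [vag] the stem 'blood' is /vag/; before a front vowel this yields [vadʒe].

[vadʒe]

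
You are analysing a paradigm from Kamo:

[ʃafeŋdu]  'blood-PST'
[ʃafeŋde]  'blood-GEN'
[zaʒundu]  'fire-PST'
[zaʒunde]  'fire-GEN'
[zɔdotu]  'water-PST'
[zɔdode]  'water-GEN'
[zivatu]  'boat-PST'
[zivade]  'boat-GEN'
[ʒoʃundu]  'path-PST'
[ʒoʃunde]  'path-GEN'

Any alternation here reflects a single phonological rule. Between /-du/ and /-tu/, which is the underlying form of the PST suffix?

/-tu/

The PST suffix surfaces as [-du] and [-tu], depending on the final segment of the stem.
By contrast the GEN suffix keeps its initial [d] throughout — that segment must be underlying.
The PST suffix is therefore /-tu/ underlyingly, with post-nasal voicing: voiceless stops become voiced after a nasal.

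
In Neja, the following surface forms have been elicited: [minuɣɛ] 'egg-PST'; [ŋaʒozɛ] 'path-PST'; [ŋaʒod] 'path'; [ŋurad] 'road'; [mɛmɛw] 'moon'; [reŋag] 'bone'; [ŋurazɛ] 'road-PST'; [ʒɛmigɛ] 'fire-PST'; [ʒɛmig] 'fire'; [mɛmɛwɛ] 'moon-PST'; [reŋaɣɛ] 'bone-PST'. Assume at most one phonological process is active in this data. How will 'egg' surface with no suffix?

The root 'bone' surfaces as [reŋaɣɛ] and [reŋag], with a stem-final [ɣ] ~ [g] alternation.
If /g/ were underlying and a rule turned it into [ɣ] before the PST suffix, 'fire' would also alternate; but it has [g] in both [ʒɛmigɛ] and [ʒɛmig].
The underlying segment must be /ɣ/; voiced fricatives become stops word-finally, yielding [g] there.
The one attested form of 'egg', [minuɣɛ], shows underlying /minuɣ/. Applying the same rule word-finally gives [minug].

[minug]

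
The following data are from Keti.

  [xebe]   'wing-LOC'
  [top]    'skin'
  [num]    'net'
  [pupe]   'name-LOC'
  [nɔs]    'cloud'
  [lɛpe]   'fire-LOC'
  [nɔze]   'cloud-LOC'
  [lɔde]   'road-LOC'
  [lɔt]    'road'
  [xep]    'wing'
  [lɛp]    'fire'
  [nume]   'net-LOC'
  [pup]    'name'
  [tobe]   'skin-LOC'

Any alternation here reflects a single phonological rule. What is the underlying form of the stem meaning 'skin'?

In [top] and [tobe] the final segment of 'skin' alternates: [p] ~ [b].
The stem 'fire' ([lɛp], [lɛpe]) shows [p] unchanged in both environments, so [p] cannot be basic with [b] derived before the LOC suffix.
Therefore /b/ is basic and [p] is derived by word-final obstruent devoicing (voiced obstruents become voiceless word-finally).
The underlying form of 'skin' is therefore /tob/.

/tob/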